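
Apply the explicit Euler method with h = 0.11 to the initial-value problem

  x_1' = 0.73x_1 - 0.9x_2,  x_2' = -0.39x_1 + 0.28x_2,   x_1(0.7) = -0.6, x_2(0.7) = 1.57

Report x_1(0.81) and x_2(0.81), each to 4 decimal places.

Euler on (x_1,x_2): x_1_{n+1} = x_1_n + h·x_1', x_2_{n+1} = x_2_n + h·x_2'.
0.700000: (-0.600000, 1.570000); f=(-1.851000, 0.673600) → (-0.803610, 1.644096)
(x_1(0.81), x_2(0.81)) ≈ (-0.8036, 1.6441)

-0.8036, 1.6441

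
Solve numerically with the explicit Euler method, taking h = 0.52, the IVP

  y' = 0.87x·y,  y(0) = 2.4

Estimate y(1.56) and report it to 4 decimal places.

4.3594

Euler: y_{n+1} = y_n + h·f(x_n, y_n).
x=0.000000, y=2.400000: f=0.000000 → y ← 2.400000 + 0.52·0.000000 = 2.400000
x=0.520000, y=2.400000: f=1.085760 → y ← 2.400000 + 0.52·1.085760 = 2.964595
x=1.040000, y=2.964595: f=2.682366 → y ← 2.964595 + 0.52·2.682366 = 4.359425
y(1.56) ≈ 4.3594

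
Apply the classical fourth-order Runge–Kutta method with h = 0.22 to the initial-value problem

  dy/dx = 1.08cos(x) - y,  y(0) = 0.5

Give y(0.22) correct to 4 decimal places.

RK4: k1 = f(x_n, y_n); k2 = f(x_n + h/2, y_n + (h/2)·k1); k3 = f(x_n + h/2, y_n + (h/2)·k2); k4 = f(x_n + h, y_n + h·k3); y_{n+1} = y_n + (h/6)·(k1 + 2k2 + 2k3 + k4).
x=0.000000, y=0.500000:
  k1 = f(0.000000, 0.500000) = 0.580000
  k2 = f(0.110000, 0.563800) = 0.509673
  k3 = f(0.110000, 0.556064) = 0.517409
  k4 = f(0.220000, 0.613830) = 0.440139
  y ← 0.500000 + (0.22/6)·(k1 + 2k2 + 2k3 + k4) = 0.612724
y(0.22) ≈ 0.6127

0.6127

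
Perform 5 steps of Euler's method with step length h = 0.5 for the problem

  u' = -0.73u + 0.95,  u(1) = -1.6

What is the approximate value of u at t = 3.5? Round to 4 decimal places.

1.0018

Euler: u_{n+1} = u_n + h·f(t_n, u_n).
t=1.000000, u=-1.600000: f=2.118000 → u ← -1.600000 + 0.5·2.118000 = -0.541000
t=1.500000, u=-0.541000: f=1.344930 → u ← -0.541000 + 0.5·1.344930 = 0.131465
t=2.000000, u=0.131465: f=0.854031 → u ← 0.131465 + 0.5·0.854031 = 0.558480
t=2.500000, u=0.558480: f=0.542309 → u ← 0.558480 + 0.5·0.542309 = 0.829635
t=3.000000, u=0.829635: f=0.344366 → u ← 0.829635 + 0.5·0.344366 = 1.001818
u(3.5) ≈ 1.0018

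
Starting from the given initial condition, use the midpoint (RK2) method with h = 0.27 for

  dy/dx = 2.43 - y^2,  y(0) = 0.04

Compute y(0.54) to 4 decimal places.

1.0827

Midpoint: k1 = f(x_n, y_n); k2 = f(x_n + h/2, y_n + (h/2)·k1); y_{n+1} = y_n + h·k2.
x=0.000000, y=0.040000:
  k1 = f(0.000000, 0.040000) = 2.428400
  k2 = f(0.135000, 0.367834) = 2.294698
  y ← 0.040000 + 0.27·2.294698 = 0.659569
x=0.270000, y=0.659569:
  k1 = f(0.270000, 0.659569) = 1.994969
  k2 = f(0.405000, 0.928889) = 1.567165
  y ← 0.659569 + 0.27·1.567165 = 1.082703
y(0.54) ≈ 1.0827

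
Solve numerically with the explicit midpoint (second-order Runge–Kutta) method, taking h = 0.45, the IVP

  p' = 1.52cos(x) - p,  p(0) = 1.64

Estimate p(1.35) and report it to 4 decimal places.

Midpoint: k1 = f(x_n, p_n); k2 = f(x_n + h/2, p_n + (h/2)·k1); p_{n+1} = p_n + h·k2.
x=0.000000, p=1.640000:
  k1 = f(0.000000, 1.640000) = -0.120000
  k2 = f(0.225000, 1.613000) = -0.131313
  p ← 1.640000 + 0.45·(-0.131313) = 1.580909
x=0.450000, p=1.580909:
  k1 = f(0.450000, 1.580909) = -0.212230
  k2 = f(0.675000, 1.533158) = -0.346483
  p ← 1.580909 + 0.45·(-0.346483) = 1.424992
x=0.900000, p=1.424992:
  k1 = f(0.900000, 1.424992) = -0.480145
  k2 = f(1.125000, 1.316959) = -0.661571
  p ← 1.424992 + 0.45·(-0.661571) = 1.127285
p(1.35) ≈ 1.1273

1.1273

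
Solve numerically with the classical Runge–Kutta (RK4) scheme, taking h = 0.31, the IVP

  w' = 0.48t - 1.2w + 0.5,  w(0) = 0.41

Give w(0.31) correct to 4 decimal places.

RK4: k1 = f(t_n, w_n); k2 = f(t_n + h/2, w_n + (h/2)·k1); k3 = f(t_n + h/2, w_n + (h/2)·k2); k4 = f(t_n + h, w_n + h·k3); w_{n+1} = w_n + (h/6)·(k1 + 2k2 + 2k3 + k4).
t=0.000000, w=0.410000:
  k1 = f(0.000000, 0.410000) = 0.008000
  k2 = f(0.155000, 0.411240) = 0.080912
  k3 = f(0.155000, 0.422541) = 0.067350
  k4 = f(0.310000, 0.430879) = 0.131746
  w ← 0.410000 + (0.31/6)·(k1 + 2k2 + 2k3 + k4) = 0.432541
w(0.31) ≈ 0.4325

0.4325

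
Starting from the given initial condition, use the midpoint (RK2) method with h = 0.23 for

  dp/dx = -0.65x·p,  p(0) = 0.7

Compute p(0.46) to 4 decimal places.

0.6531

Midpoint: k1 = f(x_n, p_n); k2 = f(x_n + h/2, p_n + (h/2)·k1); p_{n+1} = p_n + h·k2.
x=0.000000, p=0.700000:
  k1 = f(0.000000, 0.700000) = 0.000000
  k2 = f(0.115000, 0.700000) = -0.052325
  p ← 0.700000 + 0.23·(-0.052325) = 0.687965
x=0.230000, p=0.687965:
  k1 = f(0.230000, 0.687965) = -0.102851
  k2 = f(0.345000, 0.676137) = -0.151624
  p ← 0.687965 + 0.23·(-0.151624) = 0.653092
p(0.46) ≈ 0.6531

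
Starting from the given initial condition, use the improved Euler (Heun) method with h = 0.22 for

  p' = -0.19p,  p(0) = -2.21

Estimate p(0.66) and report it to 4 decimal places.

Heun: k1 = f(t_n, p_n); k2 = f(t_n + h, p_n + h·k1); p_{n+1} = p_n + (h/2)·(k1 + k2).
t=0.000000, p=-2.210000:
  k1 = f(0.000000, -2.210000) = 0.419900
  k2 = f(0.220000, -2.117622) = 0.402348
  p ← -2.210000 + (0.22/2)·(0.419900 + 0.402348) = -2.119553
t=0.220000, p=-2.119553:
  k1 = f(0.220000, -2.119553) = 0.402715
  k2 = f(0.440000, -2.030955) = 0.385882
  p ← -2.119553 + (0.22/2)·(0.402715 + 0.385882) = -2.032807
t=0.440000, p=-2.032807:
  k1 = f(0.440000, -2.032807) = 0.386233
  k2 = f(0.660000, -1.947836) = 0.370089
  p ← -2.032807 + (0.22/2)·(0.386233 + 0.370089) = -1.949612
p(0.66) ≈ -1.9496

-1.9496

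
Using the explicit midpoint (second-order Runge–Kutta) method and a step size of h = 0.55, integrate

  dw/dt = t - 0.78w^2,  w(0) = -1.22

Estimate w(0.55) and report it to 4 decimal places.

Midpoint: k1 = f(t_n, w_n); k2 = f(t_n + h/2, w_n + (h/2)·k1); w_{n+1} = w_n + h·k2.
t=0.000000, w=-1.220000:
  k1 = f(0.000000, -1.220000) = -1.160952
  k2 = f(0.275000, -1.539262) = -1.573075
  w ← -1.220000 + 0.55·(-1.573075) = -2.085191
w(0.55) ≈ -2.0852

-2.0852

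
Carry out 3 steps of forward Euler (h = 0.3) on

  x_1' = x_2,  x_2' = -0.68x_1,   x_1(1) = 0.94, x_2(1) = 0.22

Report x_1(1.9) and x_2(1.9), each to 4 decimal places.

Euler on (x_1,x_2): x_1_{n+1} = x_1_n + h·x_1', x_2_{n+1} = x_2_n + h·x_2'.
1.000000: (0.940000, 0.220000); f=(0.220000, -0.639200) → (1.006000, 0.028240)
1.300000: (1.006000, 0.028240); f=(0.028240, -0.684080) → (1.014472, -0.176984)
1.600000: (1.014472, -0.176984); f=(-0.176984, -0.689841) → (0.961377, -0.383936)
(x_1(1.9), x_2(1.9)) ≈ (0.9614, -0.3839)

0.9614, -0.3839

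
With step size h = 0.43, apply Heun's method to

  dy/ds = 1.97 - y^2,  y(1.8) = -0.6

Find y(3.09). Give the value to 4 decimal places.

1.1014

Heun: k1 = f(s_n, y_n); k2 = f(s_n + h, y_n + h·k1); y_{n+1} = y_n + (h/2)·(k1 + k2).
s=1.800000, y=-0.600000:
  k1 = f(1.800000, -0.600000) = 1.610000
  k2 = f(2.230000, 0.092300) = 1.961481
  y ← -0.600000 + (0.43/2)·(1.610000 + 1.961481) = 0.167868
s=2.230000, y=0.167868:
  k1 = f(2.230000, 0.167868) = 1.941820
  k2 = f(2.660000, 1.002851) = 0.964290
  y ← 0.167868 + (0.43/2)·(1.941820 + 0.964290) = 0.792682
s=2.660000, y=0.792682:
  k1 = f(2.660000, 0.792682) = 1.341655
  k2 = f(3.090000, 1.369594) = 0.094213
  y ← 0.792682 + (0.43/2)·(1.341655 + 0.094213) = 1.101394
y(3.09) ≈ 1.1014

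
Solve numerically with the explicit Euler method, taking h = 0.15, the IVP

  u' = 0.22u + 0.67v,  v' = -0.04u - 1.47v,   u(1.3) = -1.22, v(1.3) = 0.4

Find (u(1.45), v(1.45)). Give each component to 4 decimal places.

-1.2201, 0.3191

Euler on (u,v): u_{n+1} = u_n + h·u', v_{n+1} = v_n + h·v'.
1.300000: (-1.220000, 0.400000); f=(-0.000400, -0.539200) → (-1.220060, 0.319120)
(u(1.45), v(1.45)) ≈ (-1.2201, 0.3191)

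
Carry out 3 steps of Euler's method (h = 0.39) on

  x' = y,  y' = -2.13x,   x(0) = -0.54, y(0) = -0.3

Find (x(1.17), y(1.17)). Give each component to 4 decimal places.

Euler on (x,y): x_{n+1} = x_n + h·x', y_{n+1} = y_n + h·y'.
0.000000: (-0.540000, -0.300000); f=(-0.300000, 1.150200) → (-0.657000, 0.148578)
0.390000: (-0.657000, 0.148578); f=(0.148578, 1.399410) → (-0.599055, 0.694348)
0.780000: (-0.599055, 0.694348); f=(0.694348, 1.275986) → (-0.328259, 1.191983)
(x(1.17), y(1.17)) ≈ (-0.3283, 1.1920)

-0.3283, 1.1920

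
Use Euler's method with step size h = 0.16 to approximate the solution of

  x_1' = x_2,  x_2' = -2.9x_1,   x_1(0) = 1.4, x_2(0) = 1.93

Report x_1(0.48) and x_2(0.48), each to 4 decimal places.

Euler on (x_1,x_2): x_1_{n+1} = x_1_n + h·x_1', x_2_{n+1} = x_2_n + h·x_2'.
0.000000: (1.400000, 1.930000); f=(1.930000, -4.060000) → (1.708800, 1.280400)
0.160000: (1.708800, 1.280400); f=(1.280400, -4.955520) → (1.913664, 0.487517)
0.320000: (1.913664, 0.487517); f=(0.487517, -5.549626) → (1.991667, -0.400423)
(x_1(0.48), x_2(0.48)) ≈ (1.9917, -0.4004)

1.9917, -0.4004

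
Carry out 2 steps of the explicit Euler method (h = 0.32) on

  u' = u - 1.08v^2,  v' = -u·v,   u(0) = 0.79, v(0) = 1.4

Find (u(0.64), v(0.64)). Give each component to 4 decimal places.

0.1042, 0.9238

Euler on (u,v): u_{n+1} = u_n + h·u', v_{n+1} = v_n + h·v'.
0.000000: (0.790000, 1.400000); f=(-1.326800, -1.106000) → (0.365424, 1.046080)
0.320000: (0.365424, 1.046080); f=(-0.816402, -0.382263) → (0.104175, 0.923756)
(u(0.64), v(0.64)) ≈ (0.1042, 0.9238)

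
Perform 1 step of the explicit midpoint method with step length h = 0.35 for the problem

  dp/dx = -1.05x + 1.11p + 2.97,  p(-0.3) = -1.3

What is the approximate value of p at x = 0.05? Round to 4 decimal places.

Midpoint: k1 = f(x_n, p_n); k2 = f(x_n + h/2, p_n + (h/2)·k1); p_{n+1} = p_n + h·k2.
x=-0.300000, p=-1.300000:
  k1 = f(-0.300000, -1.300000) = 1.842000
  k2 = f(-0.125000, -0.977650) = 2.016058
  p ← -1.300000 + 0.35·2.016058 = -0.594380
p(0.05) ≈ -0.5944

-0.5944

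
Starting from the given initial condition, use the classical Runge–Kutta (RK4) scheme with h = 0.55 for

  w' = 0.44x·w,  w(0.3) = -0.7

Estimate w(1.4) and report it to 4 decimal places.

RK4: k1 = f(x_n, w_n); k2 = f(x_n + h/2, w_n + (h/2)·k1); k3 = f(x_n + h/2, w_n + (h/2)·k2); k4 = f(x_n + h, w_n + h·k3); w_{n+1} = w_n + (h/6)·(k1 + 2k2 + 2k3 + k4).
x=0.300000, w=-0.700000:
  k1 = f(0.300000, -0.700000) = -0.092400
  k2 = f(0.575000, -0.725410) = -0.183529
  k3 = f(0.575000, -0.750470) = -0.189869
  k4 = f(0.850000, -0.804428) = -0.300856
  w ← -0.700000 + (0.55/6)·(k1 + 2k2 + 2k3 + k4) = -0.804505
x=0.850000, w=-0.804505:
  k1 = f(0.850000, -0.804505) = -0.300885
  k2 = f(1.125000, -0.887248) = -0.439188
  k3 = f(1.125000, -0.925281) = -0.458014
  k4 = f(1.400000, -1.056413) = -0.650750
  w ← -0.804505 + (0.55/6)·(k1 + 2k2 + 2k3 + k4) = -1.056225
w(1.4) ≈ -1.0562

-1.0562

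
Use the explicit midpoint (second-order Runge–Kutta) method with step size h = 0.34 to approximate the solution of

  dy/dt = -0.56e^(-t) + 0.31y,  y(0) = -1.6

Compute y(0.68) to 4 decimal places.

-2.2858

Midpoint: k1 = f(t_n, y_n); k2 = f(t_n + h/2, y_n + (h/2)·k1); y_{n+1} = y_n + h·k2.
t=0.000000, y=-1.600000:
  k1 = f(0.000000, -1.600000) = -1.056000
  k2 = f(0.170000, -1.779520) = -1.024103
  y ← -1.600000 + 0.34·(-1.024103) = -1.948195
t=0.340000, y=-1.948195:
  k1 = f(0.340000, -1.948195) = -1.002532
  k2 = f(0.510000, -2.118626) = -0.993051
  y ← -1.948195 + 0.34·(-0.993051) = -2.285833
y(0.68) ≈ -2.2858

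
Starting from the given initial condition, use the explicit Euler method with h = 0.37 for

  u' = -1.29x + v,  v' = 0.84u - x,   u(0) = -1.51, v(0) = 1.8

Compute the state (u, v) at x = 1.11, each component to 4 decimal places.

-0.5368, 0.4935

Euler on (u,v): u_{n+1} = u_n + h·u', v_{n+1} = v_n + h·v'.
0.000000: (-1.510000, 1.800000); f=(1.800000, -1.268400) → (-0.844000, 1.330692)
0.370000: (-0.844000, 1.330692); f=(0.853392, -1.078960) → (-0.528245, 0.931477)
0.740000: (-0.528245, 0.931477); f=(-0.023123, -1.183726) → (-0.536801, 0.493498)
(u(1.11), v(1.11)) ≈ (-0.5368, 0.4935)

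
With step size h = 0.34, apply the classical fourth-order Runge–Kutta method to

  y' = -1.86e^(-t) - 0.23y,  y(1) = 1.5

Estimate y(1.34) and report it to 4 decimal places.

1.1979

RK4: k1 = f(t_n, y_n); k2 = f(t_n + h/2, y_n + (h/2)·k1); k3 = f(t_n + h/2, y_n + (h/2)·k2); k4 = f(t_n + h, y_n + h·k3); y_{n+1} = y_n + (h/6)·(k1 + 2k2 + 2k3 + k4).
t=1.000000, y=1.500000:
  k1 = f(1.000000, 1.500000) = -1.029256
  k2 = f(1.170000, 1.325027) = -0.882039
  k3 = f(1.170000, 1.350053) = -0.887795
  k4 = f(1.340000, 1.198150) = -0.762607
  y ← 1.500000 + (0.34/6)·(k1 + 2k2 + 2k3 + k4) = 1.197880
y(1.34) ≈ 1.1979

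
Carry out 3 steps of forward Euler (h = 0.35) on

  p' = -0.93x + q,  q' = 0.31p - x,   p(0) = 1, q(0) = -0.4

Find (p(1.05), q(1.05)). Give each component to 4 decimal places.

0.3040, -0.4958

Euler on (p,q): p_{n+1} = p_n + h·p', q_{n+1} = q_n + h·q'.
0.000000: (1.000000, -0.400000); f=(-0.400000, 0.310000) → (0.860000, -0.291500)
0.350000: (0.860000, -0.291500); f=(-0.617000, -0.083400) → (0.644050, -0.320690)
0.700000: (0.644050, -0.320690); f=(-0.971690, -0.500344) → (0.303959, -0.495811)
(p(1.05), q(1.05)) ≈ (0.3040, -0.4958)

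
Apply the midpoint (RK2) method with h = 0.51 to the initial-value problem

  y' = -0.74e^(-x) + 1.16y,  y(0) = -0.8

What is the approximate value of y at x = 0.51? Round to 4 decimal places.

Midpoint: k1 = f(x_n, y_n); k2 = f(x_n + h/2, y_n + (h/2)·k1); y_{n+1} = y_n + h·k2.
x=0.000000, y=-0.800000:
  k1 = f(0.000000, -0.800000) = -1.668000
  k2 = f(0.255000, -1.225340) = -1.994833
  y ← -0.800000 + 0.51·(-1.994833) = -1.817365
y(0.51) ≈ -1.8174

-1.8174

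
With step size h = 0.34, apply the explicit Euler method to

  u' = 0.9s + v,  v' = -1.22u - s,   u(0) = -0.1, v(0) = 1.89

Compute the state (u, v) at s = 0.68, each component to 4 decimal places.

Euler on (u,v): u_{n+1} = u_n + h·u', v_{n+1} = v_n + h·v'.
0.000000: (-0.100000, 1.890000); f=(1.890000, 0.122000) → (0.542600, 1.931480)
0.340000: (0.542600, 1.931480); f=(2.237480, -1.001972) → (1.303343, 1.590810)
(u(0.68), v(0.68)) ≈ (1.3033, 1.5908)

1.3033, 1.5908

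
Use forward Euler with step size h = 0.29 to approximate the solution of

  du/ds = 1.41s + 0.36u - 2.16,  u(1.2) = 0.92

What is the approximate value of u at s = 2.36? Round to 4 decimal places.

1.4970

Euler: u_{n+1} = u_n + h·f(s_n, u_n).
s=1.200000, u=0.920000: f=-0.136800 → u ← 0.920000 + 0.29·(-0.136800) = 0.880328
s=1.490000, u=0.880328: f=0.257818 → u ← 0.880328 + 0.29·0.257818 = 0.955095
s=1.780000, u=0.955095: f=0.693634 → u ← 0.955095 + 0.29·0.693634 = 1.156249
s=2.070000, u=1.156249: f=1.174950 → u ← 1.156249 + 0.29·1.174950 = 1.496985
u(2.36) ≈ 1.4970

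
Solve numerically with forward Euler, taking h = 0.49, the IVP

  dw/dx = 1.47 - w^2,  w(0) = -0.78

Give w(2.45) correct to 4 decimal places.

Euler: w_{n+1} = w_n + h·f(x_n, w_n).
x=0.000000, w=-0.780000: f=0.861600 → w ← -0.780000 + 0.49·0.861600 = -0.357816
x=0.490000, w=-0.357816: f=1.341968 → w ← -0.357816 + 0.49·1.341968 = 0.299748
x=0.980000, w=0.299748: f=1.380151 → w ← 0.299748 + 0.49·1.380151 = 0.976022
x=1.470000, w=0.976022: f=0.517381 → w ← 0.976022 + 0.49·0.517381 = 1.229539
x=1.960000, w=1.229539: f=-0.041765 → w ← 1.229539 + 0.49·(-0.041765) = 1.209074
w(2.45) ≈ 1.2091

1.2091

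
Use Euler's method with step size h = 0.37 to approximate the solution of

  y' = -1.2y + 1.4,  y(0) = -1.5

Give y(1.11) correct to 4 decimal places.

0.7083

Euler: y_{n+1} = y_n + h·f(x_n, y_n).
x=0.000000, y=-1.500000: f=3.200000 → y ← -1.500000 + 0.37·3.200000 = -0.316000
x=0.370000, y=-0.316000: f=1.779200 → y ← -0.316000 + 0.37·1.779200 = 0.342304
x=0.740000, y=0.342304: f=0.989235 → y ← 0.342304 + 0.37·0.989235 = 0.708321
y(1.11) ≈ 0.7083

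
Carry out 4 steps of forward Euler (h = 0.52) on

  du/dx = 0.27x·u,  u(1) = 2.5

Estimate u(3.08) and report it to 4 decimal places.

6.0498

Euler: u_{n+1} = u_n + h·f(x_n, u_n).
x=1.000000, u=2.500000: f=0.675000 → u ← 2.500000 + 0.52·0.675000 = 2.851000
x=1.520000, u=2.851000: f=1.170050 → u ← 2.851000 + 0.52·1.170050 = 3.459426
x=2.040000, u=3.459426: f=1.905452 → u ← 3.459426 + 0.52·1.905452 = 4.450261
x=2.560000, u=4.450261: f=3.076021 → u ← 4.450261 + 0.52·3.076021 = 6.049792
u(3.08) ≈ 6.0498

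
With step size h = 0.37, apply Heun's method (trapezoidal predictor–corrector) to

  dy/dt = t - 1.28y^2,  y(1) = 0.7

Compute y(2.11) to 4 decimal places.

Heun: k1 = f(t_n, y_n); k2 = f(t_n + h, y_n + h·k1); y_{n+1} = y_n + (h/2)·(k1 + k2).
t=1.000000, y=0.700000:
  k1 = f(1.000000, 0.700000) = 0.372800
  k2 = f(1.370000, 0.837936) = 0.471265
  y ← 0.700000 + (0.37/2)·(0.372800 + 0.471265) = 0.856152
t=1.370000, y=0.856152:
  k1 = f(1.370000, 0.856152) = 0.431765
  k2 = f(1.740000, 1.015905) = 0.418959
  y ← 0.856152 + (0.37/2)·(0.431765 + 0.418959) = 1.013536
t=1.740000, y=1.013536:
  k1 = f(1.740000, 1.013536) = 0.425113
  k2 = f(2.110000, 1.170828) = 0.355327
  y ← 1.013536 + (0.37/2)·(0.425113 + 0.355327) = 1.157918
y(2.11) ≈ 1.1579

1.1579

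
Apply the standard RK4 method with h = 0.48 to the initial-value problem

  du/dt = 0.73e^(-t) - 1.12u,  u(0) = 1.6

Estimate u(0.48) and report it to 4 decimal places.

RK4: k1 = f(t_n, u_n); k2 = f(t_n + h/2, u_n + (h/2)·k1); k3 = f(t_n + h/2, u_n + (h/2)·k2); k4 = f(t_n + h, u_n + h·k3); u_{n+1} = u_n + (h/6)·(k1 + 2k2 + 2k3 + k4).
t=0.000000, u=1.600000:
  k1 = f(0.000000, 1.600000) = -1.062000
  k2 = f(0.240000, 1.345120) = -0.932296
  k3 = f(0.240000, 1.376249) = -0.967160
  k4 = f(0.480000, 1.135763) = -0.820343
  u ← 1.600000 + (0.48/6)·(k1 + 2k2 + 2k3 + k4) = 1.145500
u(0.48) ≈ 1.1455

1.1455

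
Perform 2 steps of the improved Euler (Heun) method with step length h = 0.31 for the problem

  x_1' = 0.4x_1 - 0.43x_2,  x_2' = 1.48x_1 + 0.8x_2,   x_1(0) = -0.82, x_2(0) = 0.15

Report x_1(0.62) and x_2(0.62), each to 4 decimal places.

Heun on (x_1,x_2): k1 = f(x_n, state_n); k2 = f(x_n + h, state_n + h·k1); state_{n+1} = state_n + (h/2)·(k1 + k2).
0.000000: (-0.820000, 0.150000)
  k1 = (-0.392500, -1.093600)
  predictor → (-0.941675, -0.189016)
  k2 = (-0.295393, -1.544892)
  → (-0.926623, -0.258966)
0.310000: (-0.926623, -0.258966)
  k1 = (-0.259294, -1.578576)
  predictor → (-1.007005, -0.748325)
  k2 = (-0.081022, -2.089026)
  → (-0.979372, -0.827445)
(x_1(0.62), x_2(0.62)) ≈ (-0.9794, -0.8274)

-0.9794, -0.8274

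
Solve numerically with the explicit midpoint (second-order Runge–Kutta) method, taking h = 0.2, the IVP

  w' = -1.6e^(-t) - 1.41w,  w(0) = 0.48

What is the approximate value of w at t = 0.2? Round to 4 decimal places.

0.1193

Midpoint: k1 = f(t_n, w_n); k2 = f(t_n + h/2, w_n + (h/2)·k1); w_{n+1} = w_n + h·k2.
t=0.000000, w=0.480000:
  k1 = f(0.000000, 0.480000) = -2.276800
  k2 = f(0.100000, 0.252320) = -1.803511
  w ← 0.480000 + 0.2·(-1.803511) = 0.119298
w(0.2) ≈ 0.1193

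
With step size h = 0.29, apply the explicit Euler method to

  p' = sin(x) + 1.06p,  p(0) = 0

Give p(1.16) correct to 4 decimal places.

Euler: p_{n+1} = p_n + h·f(x_n, p_n).
x=0.000000, p=0.000000: f=0.000000 → p ← 0.000000 + 0.29·0.000000 = 0.000000
x=0.290000, p=0.000000: f=0.285952 → p ← 0.000000 + 0.29·0.285952 = 0.082926
x=0.580000, p=0.082926: f=0.635926 → p ← 0.082926 + 0.29·0.635926 = 0.267345
x=0.870000, p=0.267345: f=1.047714 → p ← 0.267345 + 0.29·1.047714 = 0.571182
p(1.16) ≈ 0.5712

0.5712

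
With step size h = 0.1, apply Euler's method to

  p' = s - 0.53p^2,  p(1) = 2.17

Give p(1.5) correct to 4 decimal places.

Euler: p_{n+1} = p_n + h·f(s_n, p_n).
s=1.000000, p=2.170000: f=-1.495717 → p ← 2.170000 + 0.1·(-1.495717) = 2.020428
s=1.100000, p=2.020428: f=-1.063529 → p ← 2.020428 + 0.1·(-1.063529) = 1.914075
s=1.200000, p=1.914075: f=-0.741753 → p ← 1.914075 + 0.1·(-0.741753) = 1.839900
s=1.300000, p=1.839900: f=-0.494173 → p ← 1.839900 + 0.1·(-0.494173) = 1.790483
s=1.400000, p=1.790483: f=-0.299089 → p ← 1.790483 + 0.1·(-0.299089) = 1.760574
p(1.5) ≈ 1.7606

1.7606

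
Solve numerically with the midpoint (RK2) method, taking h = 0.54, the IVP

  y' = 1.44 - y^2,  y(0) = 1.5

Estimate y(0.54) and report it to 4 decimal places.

1.3911

Midpoint: k1 = f(t_n, y_n); k2 = f(t_n + h/2, y_n + (h/2)·k1); y_{n+1} = y_n + h·k2.
t=0.000000, y=1.500000:
  k1 = f(0.000000, 1.500000) = -0.810000
  k2 = f(0.270000, 1.281300) = -0.201730
  y ← 1.500000 + 0.54·(-0.201730) = 1.391066
y(0.54) ≈ 1.3911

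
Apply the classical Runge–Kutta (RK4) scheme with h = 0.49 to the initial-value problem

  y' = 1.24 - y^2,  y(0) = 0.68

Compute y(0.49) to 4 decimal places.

RK4: k1 = f(t_n, y_n); k2 = f(t_n + h/2, y_n + (h/2)·k1); k3 = f(t_n + h/2, y_n + (h/2)·k2); k4 = f(t_n + h, y_n + h·k3); y_{n+1} = y_n + (h/6)·(k1 + 2k2 + 2k3 + k4).
t=0.000000, y=0.680000:
  k1 = f(0.000000, 0.680000) = 0.777600
  k2 = f(0.245000, 0.870512) = 0.482209
  k3 = f(0.245000, 0.798141) = 0.602971
  k4 = f(0.490000, 0.975456) = 0.288486
  y ← 0.680000 + (0.49/6)·(k1 + 2k2 + 2k3 + k4) = 0.944310
y(0.49) ≈ 0.9443

0.9443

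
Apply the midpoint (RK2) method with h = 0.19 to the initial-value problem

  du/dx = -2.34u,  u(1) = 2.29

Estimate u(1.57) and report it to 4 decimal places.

0.6413

Midpoint: k1 = f(x_n, u_n); k2 = f(x_n + h/2, u_n + (h/2)·k1); u_{n+1} = u_n + h·k2.
x=1.000000, u=2.290000:
  k1 = f(1.000000, 2.290000) = -5.358600
  k2 = f(1.095000, 1.780933) = -4.167383
  u ← 2.290000 + 0.19·(-4.167383) = 1.498197
x=1.190000, u=1.498197:
  k1 = f(1.190000, 1.498197) = -3.505781
  k2 = f(1.285000, 1.165148) = -2.726446
  u ← 1.498197 + 0.19·(-2.726446) = 0.980172
x=1.380000, u=0.980172:
  k1 = f(1.380000, 0.980172) = -2.293603
  k2 = f(1.475000, 0.762280) = -1.783735
  u ← 0.980172 + 0.19·(-1.783735) = 0.641263
u(1.57) ≈ 0.6413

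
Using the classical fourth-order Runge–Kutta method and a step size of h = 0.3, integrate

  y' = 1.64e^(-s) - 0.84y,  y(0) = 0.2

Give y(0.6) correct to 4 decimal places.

RK4: k1 = f(s_n, y_n); k2 = f(s_n + h/2, y_n + (h/2)·k1); k3 = f(s_n + h/2, y_n + (h/2)·k2); k4 = f(s_n + h, y_n + h·k3); y_{n+1} = y_n + (h/6)·(k1 + 2k2 + 2k3 + k4).
s=0.000000, y=0.200000:
  k1 = f(0.000000, 0.200000) = 1.472000
  k2 = f(0.150000, 0.420800) = 1.058089
  k3 = f(0.150000, 0.358713) = 1.110242
  k4 = f(0.300000, 0.533073) = 0.767161
  y ← 0.200000 + (0.3/6)·(k1 + 2k2 + 2k3 + k4) = 0.528791
s=0.300000, y=0.528791:
  k1 = f(0.300000, 0.528791) = 0.770757
  k2 = f(0.450000, 0.644405) = 0.504410
  k3 = f(0.450000, 0.604453) = 0.537970
  k4 = f(0.600000, 0.690182) = 0.320298
  y ← 0.528791 + (0.3/6)·(k1 + 2k2 + 2k3 + k4) = 0.687582
y(0.6) ≈ 0.6876

0.6876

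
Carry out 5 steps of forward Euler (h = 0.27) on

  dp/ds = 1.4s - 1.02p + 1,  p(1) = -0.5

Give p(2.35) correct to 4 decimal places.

Euler: p_{n+1} = p_n + h·f(s_n, p_n).
s=1.000000, p=-0.500000: f=2.910000 → p ← -0.500000 + 0.27·2.910000 = 0.285700
s=1.270000, p=0.285700: f=2.486586 → p ← 0.285700 + 0.27·2.486586 = 0.957078
s=1.540000, p=0.957078: f=2.179780 → p ← 0.957078 + 0.27·2.179780 = 1.545619
s=1.810000, p=1.545619: f=1.957469 → p ← 1.545619 + 0.27·1.957469 = 2.074135
s=2.080000, p=2.074135: f=1.796382 → p ← 2.074135 + 0.27·1.796382 = 2.559159
p(2.35) ≈ 2.5592

2.5592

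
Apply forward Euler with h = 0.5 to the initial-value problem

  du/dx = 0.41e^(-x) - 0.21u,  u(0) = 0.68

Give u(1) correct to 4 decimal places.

0.8525

Euler: u_{n+1} = u_n + h·f(x_n, u_n).
x=0.000000, u=0.680000: f=0.267200 → u ← 0.680000 + 0.5·0.267200 = 0.813600
x=0.500000, u=0.813600: f=0.077822 → u ← 0.813600 + 0.5·0.077822 = 0.852511
u(1) ≈ 0.8525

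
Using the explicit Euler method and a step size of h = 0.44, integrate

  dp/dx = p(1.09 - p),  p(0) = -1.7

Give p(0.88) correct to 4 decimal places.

-11.9131

Euler: p_{n+1} = p_n + h·f(x_n, p_n).
x=0.000000, p=-1.700000: f=-4.743000 → p ← -1.700000 + 0.44·(-4.743000) = -3.786920
x=0.440000, p=-3.786920: f=-18.468506 → p ← -3.786920 + 0.44·(-18.468506) = -11.913063
p(0.88) ≈ -11.9131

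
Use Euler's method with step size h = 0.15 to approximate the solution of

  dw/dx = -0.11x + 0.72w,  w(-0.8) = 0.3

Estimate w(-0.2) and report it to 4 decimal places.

0.4982

Euler: w_{n+1} = w_n + h·f(x_n, w_n).
x=-0.800000, w=0.300000: f=0.304000 → w ← 0.300000 + 0.15·0.304000 = 0.345600
x=-0.650000, w=0.345600: f=0.320332 → w ← 0.345600 + 0.15·0.320332 = 0.393650
x=-0.500000, w=0.393650: f=0.338428 → w ← 0.393650 + 0.15·0.338428 = 0.444414
x=-0.350000, w=0.444414: f=0.358478 → w ← 0.444414 + 0.15·0.358478 = 0.498186
w(-0.2) ≈ 0.4982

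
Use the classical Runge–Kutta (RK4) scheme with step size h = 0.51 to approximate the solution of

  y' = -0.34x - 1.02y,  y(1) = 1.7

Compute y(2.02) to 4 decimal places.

0.2570

RK4: k1 = f(x_n, y_n); k2 = f(x_n + h/2, y_n + (h/2)·k1); k3 = f(x_n + h/2, y_n + (h/2)·k2); k4 = f(x_n + h, y_n + h·k3); y_{n+1} = y_n + (h/6)·(k1 + 2k2 + 2k3 + k4).
x=1.000000, y=1.700000:
  k1 = f(1.000000, 1.700000) = -2.074000
  k2 = f(1.255000, 1.171130) = -1.621253
  k3 = f(1.255000, 1.286581) = -1.739012
  k4 = f(1.510000, 0.813104) = -1.342766
  y ← 1.700000 + (0.51/6)·(k1 + 2k2 + 2k3 + k4) = 0.838330
x=1.510000, y=0.838330:
  k1 = f(1.510000, 0.838330) = -1.368496
  k2 = f(1.765000, 0.489363) = -1.099251
  k3 = f(1.765000, 0.558021) = -1.169281
  k4 = f(2.020000, 0.241996) = -0.933636
  y ← 0.838330 + (0.51/6)·(k1 + 2k2 + 2k3 + k4) = 0.256998
y(2.02) ≈ 0.2570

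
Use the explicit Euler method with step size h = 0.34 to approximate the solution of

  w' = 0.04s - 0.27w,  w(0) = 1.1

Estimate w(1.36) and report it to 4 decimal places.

Euler: w_{n+1} = w_n + h·f(s_n, w_n).
s=0.000000, w=1.100000: f=-0.297000 → w ← 1.100000 + 0.34·(-0.297000) = 0.999020
s=0.340000, w=0.999020: f=-0.256135 → w ← 0.999020 + 0.34·(-0.256135) = 0.911934
s=0.680000, w=0.911934: f=-0.219022 → w ← 0.911934 + 0.34·(-0.219022) = 0.837466
s=1.020000, w=0.837466: f=-0.185316 → w ← 0.837466 + 0.34·(-0.185316) = 0.774459
w(1.36) ≈ 0.7745

0.7745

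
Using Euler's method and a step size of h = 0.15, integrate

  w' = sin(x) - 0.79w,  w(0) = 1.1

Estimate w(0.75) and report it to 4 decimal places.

0.7775

Euler: w_{n+1} = w_n + h·f(x_n, w_n).
x=0.000000, w=1.100000: f=-0.869000 → w ← 1.100000 + 0.15·(-0.869000) = 0.969650
x=0.150000, w=0.969650: f=-0.616585 → w ← 0.969650 + 0.15·(-0.616585) = 0.877162
x=0.300000, w=0.877162: f=-0.397438 → w ← 0.877162 + 0.15·(-0.397438) = 0.817547
x=0.450000, w=0.817547: f=-0.210896 → w ← 0.817547 + 0.15·(-0.210896) = 0.785912
x=0.600000, w=0.785912: f=-0.056228 → w ← 0.785912 + 0.15·(-0.056228) = 0.777478
w(0.75) ≈ 0.7775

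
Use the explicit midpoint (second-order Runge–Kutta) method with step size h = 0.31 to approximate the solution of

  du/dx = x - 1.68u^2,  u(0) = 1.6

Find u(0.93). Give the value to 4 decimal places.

Midpoint: k1 = f(x_n, u_n); k2 = f(x_n + h/2, u_n + (h/2)·k1); u_{n+1} = u_n + h·k2.
x=0.000000, u=1.600000:
  k1 = f(0.000000, 1.600000) = -4.300800
  k2 = f(0.155000, 0.933376) = -1.308600
  u ← 1.600000 + 0.31·(-1.308600) = 1.194334
x=0.310000, u=1.194334:
  k1 = f(0.310000, 1.194334) = -2.086408
  k2 = f(0.465000, 0.870941) = -0.809343
  u ← 1.194334 + 0.31·(-0.809343) = 0.943438
x=0.620000, u=0.943438:
  k1 = f(0.620000, 0.943438) = -0.875325
  k2 = f(0.775000, 0.807762) = -0.321166
  u ← 0.943438 + 0.31·(-0.321166) = 0.843876
u(0.93) ≈ 0.8439

0.8439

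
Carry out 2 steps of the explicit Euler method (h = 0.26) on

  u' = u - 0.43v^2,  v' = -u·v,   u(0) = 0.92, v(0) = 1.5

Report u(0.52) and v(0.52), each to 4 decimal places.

0.9980, 0.8719

Euler on (u,v): u_{n+1} = u_n + h·u', v_{n+1} = v_n + h·v'.
0.000000: (0.920000, 1.500000); f=(-0.047500, -1.380000) → (0.907650, 1.141200)
0.260000: (0.907650, 1.141200); f=(0.347645, -1.035810) → (0.998038, 0.871889)
(u(0.52), v(0.52)) ≈ (0.9980, 0.8719)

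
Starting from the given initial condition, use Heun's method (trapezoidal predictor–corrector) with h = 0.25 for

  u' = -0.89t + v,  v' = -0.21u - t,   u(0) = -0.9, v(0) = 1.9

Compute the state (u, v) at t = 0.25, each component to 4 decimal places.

-0.4469, 1.9035

Heun on (u,v): k1 = f(t_n, state_n); k2 = f(t_n + h, state_n + h·k1); state_{n+1} = state_n + (h/2)·(k1 + k2).
0.000000: (-0.900000, 1.900000)
  k1 = (1.900000, 0.189000)
  predictor → (-0.425000, 1.947250)
  k2 = (1.724750, -0.160750)
  → (-0.446906, 1.903531)
(u(0.25), v(0.25)) ≈ (-0.4469, 1.9035)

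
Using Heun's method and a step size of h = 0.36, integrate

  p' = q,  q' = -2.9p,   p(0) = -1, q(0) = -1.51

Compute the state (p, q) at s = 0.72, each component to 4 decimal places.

Heun on (p,q): k1 = f(s_n, state_n); k2 = f(s_n + h, state_n + h·k1); state_{n+1} = state_n + (h/2)·(k1 + k2).
0.000000: (-1.000000, -1.510000)
  k1 = (-1.510000, 2.900000)
  predictor → (-1.543600, -0.466000)
  k2 = (-0.466000, 4.476440)
  → (-1.355680, -0.182241)
0.360000: (-1.355680, -0.182241)
  k1 = (-0.182241, 3.931472)
  predictor → (-1.421287, 1.233089)
  k2 = (1.233089, 4.121731)
  → (-1.166527, 1.267336)
(p(0.72), q(0.72)) ≈ (-1.1665, 1.2673)

-1.1665, 1.2673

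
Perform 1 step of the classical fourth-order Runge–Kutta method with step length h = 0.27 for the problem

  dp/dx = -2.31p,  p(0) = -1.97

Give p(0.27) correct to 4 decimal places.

-1.0572

RK4: k1 = f(x_n, p_n); k2 = f(x_n + h/2, p_n + (h/2)·k1); k3 = f(x_n + h/2, p_n + (h/2)·k2); k4 = f(x_n + h, p_n + h·k3); p_{n+1} = p_n + (h/6)·(k1 + 2k2 + 2k3 + k4).
x=0.000000, p=-1.970000:
  k1 = f(0.000000, -1.970000) = 4.550700
  k2 = f(0.135000, -1.355655) = 3.131564
  k3 = f(0.135000, -1.547239) = 3.574122
  k4 = f(0.270000, -1.004987) = 2.321520
  p ← -1.970000 + (0.27/6)·(k1 + 2k2 + 2k3 + k4) = -1.057238
p(0.27) ≈ -1.0572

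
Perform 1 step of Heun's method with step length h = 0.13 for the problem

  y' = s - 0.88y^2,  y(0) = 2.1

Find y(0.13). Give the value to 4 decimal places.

1.7106

Heun: k1 = f(s_n, y_n); k2 = f(s_n + h, y_n + h·k1); y_{n+1} = y_n + (h/2)·(k1 + k2).
s=0.000000, y=2.100000:
  k1 = f(0.000000, 2.100000) = -3.880800
  k2 = f(0.130000, 1.595496) = -2.110135
  y ← 2.100000 + (0.13/2)·(-3.880800 + (-2.110135)) = 1.710589
y(0.13) ≈ 1.7106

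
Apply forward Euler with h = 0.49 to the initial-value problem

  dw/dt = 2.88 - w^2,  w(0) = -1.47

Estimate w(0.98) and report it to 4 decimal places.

-0.3185

Euler: w_{n+1} = w_n + h·f(t_n, w_n).
t=0.000000, w=-1.470000: f=0.719100 → w ← -1.470000 + 0.49·0.719100 = -1.117641
t=0.490000, w=-1.117641: f=1.630879 → w ← -1.117641 + 0.49·1.630879 = -0.318510
w(0.98) ≈ -0.3185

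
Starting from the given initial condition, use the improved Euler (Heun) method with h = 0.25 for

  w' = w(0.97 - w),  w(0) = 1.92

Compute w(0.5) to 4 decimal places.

1.4113

Heun: k1 = f(x_n, w_n); k2 = f(x_n + h, w_n + h·k1); w_{n+1} = w_n + (h/2)·(k1 + k2).
x=0.000000, w=1.920000:
  k1 = f(0.000000, 1.920000) = -1.824000
  k2 = f(0.250000, 1.464000) = -0.723216
  w ← 1.920000 + (0.25/2)·(-1.824000 + (-0.723216)) = 1.601598
x=0.250000, w=1.601598:
  k1 = f(0.250000, 1.601598) = -1.011566
  k2 = f(0.500000, 1.348706) = -0.510764
  w ← 1.601598 + (0.25/2)·(-1.011566 + (-0.510764)) = 1.411307
w(0.5) ≈ 1.4113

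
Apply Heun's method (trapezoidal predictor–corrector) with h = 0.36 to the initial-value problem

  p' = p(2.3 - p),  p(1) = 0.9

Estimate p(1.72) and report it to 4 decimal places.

1.7454

Heun: k1 = f(t_n, p_n); k2 = f(t_n + h, p_n + h·k1); p_{n+1} = p_n + (h/2)·(k1 + k2).
t=1.000000, p=0.900000:
  k1 = f(1.000000, 0.900000) = 1.260000
  k2 = f(1.360000, 1.353600) = 1.281047
  p ← 0.900000 + (0.36/2)·(1.260000 + 1.281047) = 1.357388
t=1.360000, p=1.357388:
  k1 = f(1.360000, 1.357388) = 1.279490
  k2 = f(1.720000, 1.818005) = 0.876269
  p ← 1.357388 + (0.36/2)·(1.279490 + 0.876269) = 1.745425
p(1.72) ≈ 1.7454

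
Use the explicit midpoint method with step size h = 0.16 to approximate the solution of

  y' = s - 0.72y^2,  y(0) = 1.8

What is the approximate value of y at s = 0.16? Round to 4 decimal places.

Midpoint: k1 = f(s_n, y_n); k2 = f(s_n + h/2, y_n + (h/2)·k1); y_{n+1} = y_n + h·k2.
s=0.000000, y=1.800000:
  k1 = f(0.000000, 1.800000) = -2.332800
  k2 = f(0.080000, 1.613376) = -1.794147
  y ← 1.800000 + 0.16·(-1.794147) = 1.512936
y(0.16) ≈ 1.5129

1.5129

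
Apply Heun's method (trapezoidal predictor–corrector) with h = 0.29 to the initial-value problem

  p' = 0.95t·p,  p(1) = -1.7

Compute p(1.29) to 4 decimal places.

Heun: k1 = f(t_n, p_n); k2 = f(t_n + h, p_n + h·k1); p_{n+1} = p_n + (h/2)·(k1 + k2).
t=1.000000, p=-1.700000:
  k1 = f(1.000000, -1.700000) = -1.615000
  k2 = f(1.290000, -2.168350) = -2.657313
  p ← -1.700000 + (0.29/2)·(-1.615000 + (-2.657313)) = -2.319485
p(1.29) ≈ -2.3195

-2.3195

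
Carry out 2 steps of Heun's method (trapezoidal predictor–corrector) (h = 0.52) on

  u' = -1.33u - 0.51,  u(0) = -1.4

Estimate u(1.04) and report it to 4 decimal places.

-0.6882

Heun: k1 = f(t_n, u_n); k2 = f(t_n + h, u_n + h·k1); u_{n+1} = u_n + (h/2)·(k1 + k2).
t=0.000000, u=-1.400000:
  k1 = f(0.000000, -1.400000) = 1.352000
  k2 = f(0.520000, -0.696960) = 0.416957
  u ← -1.400000 + (0.52/2)·(1.352000 + 0.416957) = -0.940071
t=0.520000, u=-0.940071:
  k1 = f(0.520000, -0.940071) = 0.740295
  k2 = f(1.040000, -0.555118) = 0.228307
  u ← -0.940071 + (0.52/2)·(0.740295 + 0.228307) = -0.688235
u(1.04) ≈ -0.6882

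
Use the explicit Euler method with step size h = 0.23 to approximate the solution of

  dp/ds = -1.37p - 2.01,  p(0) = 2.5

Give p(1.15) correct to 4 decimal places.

-0.8693

Euler: p_{n+1} = p_n + h·f(s_n, p_n).
s=0.000000, p=2.500000: f=-5.435000 → p ← 2.500000 + 0.23·(-5.435000) = 1.249950
s=0.230000, p=1.249950: f=-3.722431 → p ← 1.249950 + 0.23·(-3.722431) = 0.393791
s=0.460000, p=0.393791: f=-2.549493 → p ← 0.393791 + 0.23·(-2.549493) = -0.192593
s=0.690000, p=-0.192593: f=-1.746148 → p ← -0.192593 + 0.23·(-1.746148) = -0.594207
s=0.920000, p=-0.594207: f=-1.195937 → p ← -0.594207 + 0.23·(-1.195937) = -0.869272
p(1.15) ≈ -0.8693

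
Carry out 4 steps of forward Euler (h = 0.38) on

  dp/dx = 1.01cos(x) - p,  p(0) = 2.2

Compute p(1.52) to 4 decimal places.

0.8863

Euler: p_{n+1} = p_n + h·f(x_n, p_n).
x=0.000000, p=2.200000: f=-1.190000 → p ← 2.200000 + 0.38·(-1.190000) = 1.747800
x=0.380000, p=1.747800: f=-0.809849 → p ← 1.747800 + 0.38·(-0.809849) = 1.440057
x=0.760000, p=1.440057: f=-0.707973 → p ← 1.440057 + 0.38·(-0.707973) = 1.171028
x=1.140000, p=1.171028: f=-0.749257 → p ← 1.171028 + 0.38·(-0.749257) = 0.886310
p(1.52) ≈ 0.8863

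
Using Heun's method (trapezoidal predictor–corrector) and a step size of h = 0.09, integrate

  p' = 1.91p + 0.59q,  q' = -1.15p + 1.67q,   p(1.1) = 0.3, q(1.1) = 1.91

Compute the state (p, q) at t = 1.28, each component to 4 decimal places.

0.6942, 2.4664

Heun on (p,q): k1 = f(t_n, state_n); k2 = f(t_n + h, state_n + h·k1); state_{n+1} = state_n + (h/2)·(k1 + k2).
1.100000: (0.300000, 1.910000)
  k1 = (1.699900, 2.844700)
  predictor → (0.452991, 2.166023)
  k2 = (2.143166, 3.096319)
  → (0.472938, 2.177346)
1.190000: (0.472938, 2.177346)
  k1 = (2.187946, 3.092289)
  predictor → (0.669853, 2.455652)
  k2 = (2.728254, 3.330608)
  → (0.694167, 2.466376)
(p(1.28), q(1.28)) ≈ (0.6942, 2.4664)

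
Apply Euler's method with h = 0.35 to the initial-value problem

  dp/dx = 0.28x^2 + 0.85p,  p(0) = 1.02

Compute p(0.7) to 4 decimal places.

Euler: p_{n+1} = p_n + h·f(x_n, p_n).
x=0.000000, p=1.020000: f=0.867000 → p ← 1.020000 + 0.35·0.867000 = 1.323450
x=0.350000, p=1.323450: f=1.159232 → p ← 1.323450 + 0.35·1.159232 = 1.729181
p(0.7) ≈ 1.7292

1.7292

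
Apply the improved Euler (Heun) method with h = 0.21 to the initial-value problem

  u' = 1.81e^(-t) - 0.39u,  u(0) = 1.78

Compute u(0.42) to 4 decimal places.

Heun: k1 = f(t_n, u_n); k2 = f(t_n + h, u_n + h·k1); u_{n+1} = u_n + (h/2)·(k1 + k2).
t=0.000000, u=1.780000:
  k1 = f(0.000000, 1.780000) = 1.115800
  k2 = f(0.210000, 2.014318) = 0.681573
  u ← 1.780000 + (0.21/2)·(1.115800 + 0.681573) = 1.968724
t=0.210000, u=1.968724:
  k1 = f(0.210000, 1.968724) = 0.699355
  k2 = f(0.420000, 2.115589) = 0.364175
  u ← 1.968724 + (0.21/2)·(0.699355 + 0.364175) = 2.080395
u(0.42) ≈ 2.0804

2.0804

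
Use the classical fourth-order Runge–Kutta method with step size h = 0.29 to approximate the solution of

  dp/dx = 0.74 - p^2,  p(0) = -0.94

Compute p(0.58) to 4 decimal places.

RK4: k1 = f(x_n, p_n); k2 = f(x_n + h/2, p_n + (h/2)·k1); k3 = f(x_n + h/2, p_n + (h/2)·k2); k4 = f(x_n + h, p_n + h·k3); p_{n+1} = p_n + (h/6)·(k1 + 2k2 + 2k3 + k4).
x=0.000000, p=-0.940000:
  k1 = f(0.000000, -0.940000) = -0.143600
  k2 = f(0.145000, -0.960822) = -0.183179
  k3 = f(0.145000, -0.966561) = -0.194240
  k4 = f(0.290000, -0.996330) = -0.252673
  p ← -0.940000 + (0.29/6)·(k1 + 2k2 + 2k3 + k4) = -0.995637
x=0.290000, p=-0.995637:
  k1 = f(0.290000, -0.995637) = -0.251293
  k2 = f(0.435000, -1.032075) = -0.325178
  k3 = f(0.435000, -1.042788) = -0.347406
  k4 = f(0.580000, -1.096385) = -0.462060
  p ← -0.995637 + (0.29/6)·(k1 + 2k2 + 2k3 + k4) = -1.095132
p(0.58) ≈ -1.0951

-1.0951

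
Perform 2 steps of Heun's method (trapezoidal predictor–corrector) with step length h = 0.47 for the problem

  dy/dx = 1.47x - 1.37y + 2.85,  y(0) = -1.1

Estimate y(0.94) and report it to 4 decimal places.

1.5448

Heun: k1 = f(x_n, y_n); k2 = f(x_n + h, y_n + h·k1); y_{n+1} = y_n + (h/2)·(k1 + k2).
x=0.000000, y=-1.100000:
  k1 = f(0.000000, -1.100000) = 4.357000
  k2 = f(0.470000, 0.947790) = 2.242428
  y ← -1.100000 + (0.47/2)·(4.357000 + 2.242428) = 0.450866
x=0.470000, y=0.450866:
  k1 = f(0.470000, 0.450866) = 2.923214
  k2 = f(0.940000, 1.824776) = 1.731857
  y ← 0.450866 + (0.47/2)·(2.923214 + 1.731857) = 1.544807
y(0.94) ≈ 1.5448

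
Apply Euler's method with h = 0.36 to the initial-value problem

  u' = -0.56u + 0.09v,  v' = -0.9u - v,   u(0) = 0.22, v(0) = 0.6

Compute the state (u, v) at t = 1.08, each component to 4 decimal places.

0.1369, 0.0339

Euler on (u,v): u_{n+1} = u_n + h·u', v_{n+1} = v_n + h·v'.
0.000000: (0.220000, 0.600000); f=(-0.069200, -0.798000) → (0.195088, 0.312720)
0.360000: (0.195088, 0.312720); f=(-0.081104, -0.488299) → (0.165890, 0.136932)
0.720000: (0.165890, 0.136932); f=(-0.080575, -0.286234) → (0.136883, 0.033888)
(u(1.08), v(1.08)) ≈ (0.1369, 0.0339)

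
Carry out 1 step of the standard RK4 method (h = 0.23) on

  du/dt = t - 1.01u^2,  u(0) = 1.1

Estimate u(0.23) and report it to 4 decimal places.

0.8992

RK4: k1 = f(t_n, u_n); k2 = f(t_n + h/2, u_n + (h/2)·k1); k3 = f(t_n + h/2, u_n + (h/2)·k2); k4 = f(t_n + h, u_n + h·k3); u_{n+1} = u_n + (h/6)·(k1 + 2k2 + 2k3 + k4).
t=0.000000, u=1.100000:
  k1 = f(0.000000, 1.100000) = -1.222100
  k2 = f(0.115000, 0.959458) = -0.814766
  k3 = f(0.115000, 1.006302) = -0.907770
  k4 = f(0.230000, 0.891213) = -0.572203
  u ← 1.100000 + (0.23/6)·(k1 + 2k2 + 2k3 + k4) = 0.899157
u(0.23) ≈ 0.8992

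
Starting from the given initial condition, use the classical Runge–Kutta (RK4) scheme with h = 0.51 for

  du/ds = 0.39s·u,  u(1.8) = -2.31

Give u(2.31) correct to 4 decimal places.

-3.4761

RK4: k1 = f(s_n, u_n); k2 = f(s_n + h/2, u_n + (h/2)·k1); k3 = f(s_n + h/2, u_n + (h/2)·k2); k4 = f(s_n + h, u_n + h·k3); u_{n+1} = u_n + (h/6)·(k1 + 2k2 + 2k3 + k4).
s=1.800000, u=-2.310000:
  k1 = f(1.800000, -2.310000) = -1.621620
  k2 = f(2.055000, -2.723513) = -2.182760
  k3 = f(2.055000, -2.866604) = -2.297440
  k4 = f(2.310000, -3.481694) = -3.136658
  u ← -2.310000 + (0.51/6)·(k1 + 2k2 + 2k3 + k4) = -3.476088
u(2.31) ≈ -3.4761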